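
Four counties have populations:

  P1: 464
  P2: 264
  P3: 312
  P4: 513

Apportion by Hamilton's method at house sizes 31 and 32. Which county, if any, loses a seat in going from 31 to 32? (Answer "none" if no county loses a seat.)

At 31 seats: P1 9, P2 6, P3 6, P4 10.
At 32 seats: P1 10, P2 5, P3 6, P4 11.
P2 drops from 6 to 5.

P2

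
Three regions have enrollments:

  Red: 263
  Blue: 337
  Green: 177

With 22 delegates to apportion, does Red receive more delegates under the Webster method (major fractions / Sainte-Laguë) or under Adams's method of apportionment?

Adams

Webster: Red 7, Blue 10, Green 5.
Adams: Red 8, Blue 9, Green 5.
Red gets 7 under Webster and 8 under Adams.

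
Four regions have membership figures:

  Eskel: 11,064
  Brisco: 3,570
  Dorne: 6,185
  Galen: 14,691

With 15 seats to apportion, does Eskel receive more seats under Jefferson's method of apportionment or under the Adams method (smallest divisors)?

Jefferson

Jefferson: Eskel 5, Brisco 1, Dorne 2, Galen 7.
Adams: Eskel 4, Brisco 2, Dorne 3, Galen 6.
Eskel gets 5 under Jefferson and 4 under Adams.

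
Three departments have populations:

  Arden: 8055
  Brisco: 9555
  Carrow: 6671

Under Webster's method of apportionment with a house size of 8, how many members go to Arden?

Standard divisor 24281/8 ≈ 3035.125; standard quotas: Arden 2.654, Brisco 3.148, Carrow 2.198.
Rounding to the nearest integer gives Arden 3, Brisco 3, Carrow 2 — total 8, matching the house size, so no adjustment is needed.
Arden receives 3.

3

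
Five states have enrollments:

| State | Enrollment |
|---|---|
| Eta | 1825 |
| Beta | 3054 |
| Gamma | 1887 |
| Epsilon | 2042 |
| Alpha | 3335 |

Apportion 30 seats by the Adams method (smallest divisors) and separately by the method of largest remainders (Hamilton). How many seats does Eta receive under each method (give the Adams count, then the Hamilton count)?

5 and 4

Adams: Eta 5, Beta 7, Gamma 5, Epsilon 5, Alpha 8.
Hamilton: Eta 4, Beta 8, Gamma 5, Epsilon 5, Alpha 8.
Eta gets 5 under Adams and 4 under Hamilton.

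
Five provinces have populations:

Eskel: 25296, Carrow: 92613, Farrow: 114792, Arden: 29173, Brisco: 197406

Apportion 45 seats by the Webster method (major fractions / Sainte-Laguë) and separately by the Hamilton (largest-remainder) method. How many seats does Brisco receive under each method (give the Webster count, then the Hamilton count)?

20 and 19

Webster: Eskel 2, Carrow 9, Farrow 11, Arden 3, Brisco 20.
Hamilton: Eskel 3, Carrow 9, Farrow 11, Arden 3, Brisco 19.
Brisco gets 20 under Webster and 19 under Hamilton.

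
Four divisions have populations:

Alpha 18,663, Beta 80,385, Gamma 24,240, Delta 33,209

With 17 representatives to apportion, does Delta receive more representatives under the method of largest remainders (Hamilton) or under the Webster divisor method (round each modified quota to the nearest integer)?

Hamilton: Alpha 2, Beta 9, Gamma 3, Delta 3.
Webster: Alpha 2, Beta 8, Gamma 3, Delta 4.
Delta gets 3 under Hamilton and 4 under Webster.

Webster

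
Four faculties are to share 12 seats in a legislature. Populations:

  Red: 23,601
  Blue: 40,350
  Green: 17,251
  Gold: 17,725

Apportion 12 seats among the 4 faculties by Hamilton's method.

Standard divisor: 98927 ÷ 12 ≈ 8243.917.
Standard quotas: Red 2.8628, Blue 4.8945, Green 2.0926, Gold 2.1501.
Lower quotas: Red 2, Blue 4, Green 2, Gold 2 (sum 10, leaving 2 seats).
Remainders in descending order: Blue 0.8945, Red 0.8628, Gold 0.1501, Green 0.0926.
The surplus seats go to Blue, Red.

Red 3, Blue 5, Green 2, Gold 2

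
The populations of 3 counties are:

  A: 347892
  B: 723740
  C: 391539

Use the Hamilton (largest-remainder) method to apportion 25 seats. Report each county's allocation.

A 6, B 12, C 7

Standard divisor: 1463171 ÷ 25 ≈ 58526.84.
Standard quotas: A 5.9441, B 12.3660, C 6.6899.
Lower quotas: A 5, B 12, C 6 (sum 23, leaving 2 seats).
Remainders in descending order: A 0.9441, C 0.6899, B 0.3660.
The surplus seats go to A, C.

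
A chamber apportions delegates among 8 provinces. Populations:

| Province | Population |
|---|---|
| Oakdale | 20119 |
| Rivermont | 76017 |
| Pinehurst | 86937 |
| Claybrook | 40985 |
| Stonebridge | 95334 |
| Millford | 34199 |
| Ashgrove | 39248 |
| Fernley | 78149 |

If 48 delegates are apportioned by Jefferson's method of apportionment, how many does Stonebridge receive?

Standard divisor 470988/48 ≈ 9812.25; standard quotas: Oakdale 2.050, Rivermont 7.747, Pinehurst 8.860, Claybrook 4.177, Stonebridge 9.716, Millford 3.485, Ashgrove 4.000, Fernley 7.964.
Rounding down gives 2, 7, 8, 4, 9, 3, 3, 7 = 43 seats, so the divisor must be adjusted.
With modified divisor 9100: modified quotas Oakdale 2.211, Rivermont 8.354, Pinehurst 9.554, Claybrook 4.504, Stonebridge 10.476, Millford 3.758, Ashgrove 4.313, Fernley 8.588.
Rounding down: Oakdale 2, Rivermont 8, Pinehurst 9, Claybrook 4, Stonebridge 10, Millford 3, Ashgrove 4, Fernley 8 (total 48).
Stonebridge receives 10.

10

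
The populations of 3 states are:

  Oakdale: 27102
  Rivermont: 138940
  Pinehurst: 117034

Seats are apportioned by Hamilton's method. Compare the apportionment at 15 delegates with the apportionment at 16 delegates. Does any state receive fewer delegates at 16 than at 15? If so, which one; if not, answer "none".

Oakdale

At 15 seats: Oakdale 2, Rivermont 7, Pinehurst 6.
At 16 seats: Oakdale 1, Rivermont 8, Pinehurst 7.
Oakdale drops from 2 to 1.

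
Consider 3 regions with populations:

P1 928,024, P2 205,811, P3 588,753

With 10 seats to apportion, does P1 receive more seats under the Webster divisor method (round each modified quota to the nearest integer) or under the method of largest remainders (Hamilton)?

Webster: P1 6, P2 1, P3 3.
Hamilton: P1 5, P2 1, P3 4.
P1 gets 6 under Webster and 5 under Hamilton.

Webster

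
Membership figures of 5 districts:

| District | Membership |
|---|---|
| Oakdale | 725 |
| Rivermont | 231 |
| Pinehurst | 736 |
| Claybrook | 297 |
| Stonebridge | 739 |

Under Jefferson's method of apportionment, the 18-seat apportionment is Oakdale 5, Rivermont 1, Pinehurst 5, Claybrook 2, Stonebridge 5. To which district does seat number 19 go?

Priority for the next seat is population ÷ (current seats + 1).
Priorities: Oakdale 120.833, Rivermont 115.500, Pinehurst 122.667, Claybrook 99.000, Stonebridge 123.167.
Highest priority: Stonebridge.

Stonebridge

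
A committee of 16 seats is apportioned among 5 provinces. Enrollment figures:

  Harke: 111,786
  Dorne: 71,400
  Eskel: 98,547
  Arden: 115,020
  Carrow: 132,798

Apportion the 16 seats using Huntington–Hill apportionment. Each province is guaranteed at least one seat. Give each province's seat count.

Harke: 3; Dorne: 2; Eskel: 3; Arden: 4; Carrow: 4

With divisor 32737: modified quotas Harke 3.415, Dorne 2.181, Eskel 3.010, Arden 3.513, Carrow 4.057.
Geometric-mean thresholds: Harke √(3·4)=3.464, Dorne √(2·3)=2.449, Eskel √(3·4)=3.464, Arden √(3·4)=3.464, Carrow √(4·5)=4.472.
Each quota rounded against its threshold gives Harke 3, Dorne 2, Eskel 3, Arden 4, Carrow 4 (total 16).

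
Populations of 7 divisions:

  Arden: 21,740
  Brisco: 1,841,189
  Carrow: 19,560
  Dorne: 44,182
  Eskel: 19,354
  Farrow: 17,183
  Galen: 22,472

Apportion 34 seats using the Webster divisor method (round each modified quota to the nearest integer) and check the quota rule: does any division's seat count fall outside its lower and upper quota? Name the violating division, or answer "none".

Brisco

Standard quotas: Arden 0.372, Brisco 31.526, Carrow 0.335, Dorne 0.757, Eskel 0.331, Farrow 0.294, Galen 0.385.
Webster allocation: Arden 0, Brisco 33, Carrow 0, Dorne 1, Eskel 0, Farrow 0, Galen 0.
Brisco has quota 31.526 (lower 31, upper 32) but receives 33 — outside the quota interval.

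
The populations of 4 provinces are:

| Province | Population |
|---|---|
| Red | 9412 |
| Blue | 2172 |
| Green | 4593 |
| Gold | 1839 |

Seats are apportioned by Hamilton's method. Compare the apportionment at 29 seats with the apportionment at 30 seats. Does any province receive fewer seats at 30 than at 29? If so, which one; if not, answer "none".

At 29 seats: Red 15, Blue 4, Green 7, Gold 3.
At 30 seats: Red 16, Blue 3, Green 8, Gold 3.
Blue drops from 4 to 3.

Blue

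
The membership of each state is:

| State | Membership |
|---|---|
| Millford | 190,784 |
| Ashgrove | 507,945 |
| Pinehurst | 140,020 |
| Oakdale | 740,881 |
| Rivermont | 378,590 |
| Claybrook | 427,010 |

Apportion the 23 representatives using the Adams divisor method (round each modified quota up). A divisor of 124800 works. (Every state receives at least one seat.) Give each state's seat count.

With modified divisor 124800: modified quotas Millford 1.529, Ashgrove 4.070, Pinehurst 1.122, Oakdale 5.937, Rivermont 3.034, Claybrook 3.422.
Rounding up: Millford 2, Ashgrove 5, Pinehurst 2, Oakdale 6, Rivermont 4, Claybrook 4 (total 23).

Millford 2, Ashgrove 5, Pinehurst 2, Oakdale 6, Rivermont 4, Claybrook 4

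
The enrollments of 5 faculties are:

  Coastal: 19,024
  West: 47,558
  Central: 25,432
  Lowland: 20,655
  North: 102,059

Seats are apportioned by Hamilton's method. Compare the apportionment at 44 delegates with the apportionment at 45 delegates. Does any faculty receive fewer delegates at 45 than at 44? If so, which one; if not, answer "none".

none

At 44 seats: Coastal 4, West 10, Central 5, Lowland 4, North 21.
At 45 seats: Coastal 4, West 10, Central 5, Lowland 4, North 22.
No faculty's allocation decreased.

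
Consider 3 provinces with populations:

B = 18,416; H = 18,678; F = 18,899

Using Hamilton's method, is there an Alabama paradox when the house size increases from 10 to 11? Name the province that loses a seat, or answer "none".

At 10 seats: B 3, H 3, F 4.
At 11 seats: B 3, H 4, F 4.
No province's allocation decreased.

none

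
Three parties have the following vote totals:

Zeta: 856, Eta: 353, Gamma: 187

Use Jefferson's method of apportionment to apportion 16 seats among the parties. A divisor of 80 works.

With modified divisor 80: modified quotas Zeta 10.700, Eta 4.412, Gamma 2.337.
Rounding down: Zeta 10, Eta 4, Gamma 2 (total 16).

Zeta 10; Eta 4; Gamma 2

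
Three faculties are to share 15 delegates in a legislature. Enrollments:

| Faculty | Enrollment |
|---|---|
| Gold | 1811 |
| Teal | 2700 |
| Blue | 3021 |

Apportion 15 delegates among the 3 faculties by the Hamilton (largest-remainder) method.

Gold: 4, Teal: 5, Blue: 6

Standard divisor: 7532 ÷ 15 ≈ 502.133.
Standard quotas: Gold 3.607, Teal 5.377, Blue 6.016.
Lower quotas: Gold 3, Teal 5, Blue 6 (sum 14, leaving 1 seat).
Remainders in descending order: Gold 0.607, Teal 0.377, Blue 0.016.
The surplus seat goes to Gold.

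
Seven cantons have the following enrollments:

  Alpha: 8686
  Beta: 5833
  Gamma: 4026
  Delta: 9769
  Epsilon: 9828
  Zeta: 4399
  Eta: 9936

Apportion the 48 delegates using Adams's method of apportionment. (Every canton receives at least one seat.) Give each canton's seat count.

Alpha 8; Beta 5; Gamma 4; Delta 9; Epsilon 9; Zeta 4; Eta 9

Standard divisor 52477/48 ≈ 1093.271; standard quotas: Alpha 7.945, Beta 5.335, Gamma 3.683, Delta 8.936, Epsilon 8.990, Zeta 4.024, Eta 9.088.
Rounding up gives 8, 6, 4, 9, 9, 5, 10 = 51 seats, so the divisor must be adjusted.
With modified divisor 1200: modified quotas Alpha 7.238, Beta 4.861, Gamma 3.355, Delta 8.141, Epsilon 8.190, Zeta 3.666, Eta 8.280.
Rounding up: Alpha 8, Beta 5, Gamma 4, Delta 9, Epsilon 9, Zeta 4, Eta 9 (total 48).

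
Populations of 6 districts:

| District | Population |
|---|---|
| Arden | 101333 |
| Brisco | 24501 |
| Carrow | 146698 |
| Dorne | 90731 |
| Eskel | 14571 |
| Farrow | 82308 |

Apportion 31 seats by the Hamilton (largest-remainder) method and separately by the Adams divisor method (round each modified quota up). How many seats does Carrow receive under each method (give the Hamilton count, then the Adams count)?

Hamilton: Arden 7, Brisco 2, Carrow 10, Dorne 6, Eskel 1, Farrow 5.
Adams: Arden 7, Brisco 2, Carrow 9, Dorne 6, Eskel 1, Farrow 6.
Carrow gets 10 under Hamilton and 9 under Adams.

10 and 9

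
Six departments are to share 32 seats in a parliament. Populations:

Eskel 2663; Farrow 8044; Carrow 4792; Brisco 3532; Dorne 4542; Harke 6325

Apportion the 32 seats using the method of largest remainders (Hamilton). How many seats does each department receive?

Eskel 3, Farrow 8, Carrow 5, Brisco 4, Dorne 5, Harke 7

The standard divisor is 29898/32 ≈ 934.312.
Standard quotas: Eskel 2.8502, Farrow 8.6095, Carrow 5.1289, Brisco 3.7803, Dorne 4.8613, Harke 6.7697.
Lower quotas: Eskel 2, Farrow 8, Carrow 5, Brisco 3, Dorne 4, Harke 6 (sum 28, leaving 4 seats).
Remainders in descending order: Dorne 0.8613, Eskel 0.8502, Brisco 0.7803, Harke 0.7697, Farrow 0.6095, Carrow 0.1289.
Largest remainders: Dorne, Eskel, Brisco, Harke receive the extra seats.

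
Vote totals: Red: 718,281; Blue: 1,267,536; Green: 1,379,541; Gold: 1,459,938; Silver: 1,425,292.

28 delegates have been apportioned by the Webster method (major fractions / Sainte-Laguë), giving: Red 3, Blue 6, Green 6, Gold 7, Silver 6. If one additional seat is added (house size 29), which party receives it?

Priority for the next seat is population ÷ (current seats + 0.5).
Priorities: Red 205223.143, Blue 195005.538, Green 212237.077, Gold 194658.400, Silver 219275.692.
Highest priority: Silver.

Silver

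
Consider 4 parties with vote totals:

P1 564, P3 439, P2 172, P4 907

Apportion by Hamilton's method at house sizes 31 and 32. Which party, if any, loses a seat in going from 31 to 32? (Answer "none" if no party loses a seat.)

P2

At 31 seats: P1 8, P3 7, P2 3, P4 13.
At 32 seats: P1 9, P3 7, P2 2, P4 14.
P2 drops from 3 to 2.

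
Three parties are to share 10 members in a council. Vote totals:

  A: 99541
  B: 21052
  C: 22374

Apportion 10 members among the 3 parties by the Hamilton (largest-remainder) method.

Standard divisor: 142967 ÷ 10 ≈ 14296.7.
Standard quotas: A 6.9625, B 1.4725, C 1.5650.
Lower quotas: A 6, B 1, C 1 (sum 8, leaving 2 seats).
Remainders in descending order: A 0.9625, C 0.5650, B 0.4725.
Largest remainders: A, C receive the extra seats.

A 7; B 1; C 2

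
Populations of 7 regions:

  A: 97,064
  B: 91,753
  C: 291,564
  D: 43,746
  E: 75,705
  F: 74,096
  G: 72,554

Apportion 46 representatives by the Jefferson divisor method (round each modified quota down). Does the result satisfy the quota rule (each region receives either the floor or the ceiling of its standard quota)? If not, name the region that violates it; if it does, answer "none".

Standard quotas: A 5.981, B 5.654, C 17.967, D 2.696, E 4.665, F 4.566, G 4.471.
Jefferson allocation: A 6, B 6, C 19, D 2, E 5, F 4, G 4.
C has quota 17.967 (lower 17, upper 18) but receives 19 — outside the quota interval.

C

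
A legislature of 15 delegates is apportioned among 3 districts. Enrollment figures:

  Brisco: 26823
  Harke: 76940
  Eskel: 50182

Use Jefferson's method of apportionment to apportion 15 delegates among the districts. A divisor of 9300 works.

Brisco 2, Harke 8, Eskel 5

With modified divisor 9300: modified quotas Brisco 2.884, Harke 8.273, Eskel 5.396.
Rounding down: Brisco 2, Harke 8, Eskel 5 (total 15).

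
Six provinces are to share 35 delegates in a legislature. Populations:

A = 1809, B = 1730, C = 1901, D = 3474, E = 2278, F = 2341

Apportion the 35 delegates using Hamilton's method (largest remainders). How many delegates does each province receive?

Total 13533; standard divisor 13533/35 ≈ 386.657.
Standard quotas: A 4.679, B 4.474, C 4.917, D 8.985, E 5.892, F 6.054.
Lower quotas: A 4, B 4, C 4, D 8, E 5, F 6 (sum 31, leaving 4 seats).
Remainders in descending order: D 0.985, C 0.917, E 0.892, A 0.679, B 0.474, F 0.054.
Largest remainders: D, C, E, A receive the extra seats.

A 5; B 4; C 5; D 9; E 6; F 6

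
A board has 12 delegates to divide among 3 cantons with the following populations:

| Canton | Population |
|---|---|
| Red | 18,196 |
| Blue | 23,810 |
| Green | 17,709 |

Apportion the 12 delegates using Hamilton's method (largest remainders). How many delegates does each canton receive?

Red 4; Blue 5; Green 3

Total 59715; standard divisor 59715/12 ≈ 4976.25.
Standard quotas: Red 3.6566, Blue 4.7847, Green 3.5587.
Lower quotas: Red 3, Blue 4, Green 3 (sum 10, leaving 2 seats).
Remainders in descending order: Blue 0.7847, Red 0.6566, Green 0.5587.
The surplus seats go to Blue, Red.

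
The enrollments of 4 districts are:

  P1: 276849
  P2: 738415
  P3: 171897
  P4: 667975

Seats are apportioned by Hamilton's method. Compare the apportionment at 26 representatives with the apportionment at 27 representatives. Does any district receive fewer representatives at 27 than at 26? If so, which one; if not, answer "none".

At 26 seats: P1 4, P2 10, P3 3, P4 9.
At 27 seats: P1 4, P2 11, P3 2, P4 10.
P3 drops from 3 to 2.

P3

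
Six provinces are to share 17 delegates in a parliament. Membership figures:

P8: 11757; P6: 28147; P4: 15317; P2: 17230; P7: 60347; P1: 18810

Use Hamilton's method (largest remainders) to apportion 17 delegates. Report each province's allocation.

P8: 1, P6: 3, P4: 2, P2: 2, P7: 7, P1: 2

Total 151608; standard divisor 151608/17 ≈ 8918.118.
Standard quotas: P8 1.3183, P6 3.1562, P4 1.7175, P2 1.9320, P7 6.7668, P1 2.1092.
Lower quotas: P8 1, P6 3, P4 1, P2 1, P7 6, P1 2 (sum 14, leaving 3 seats).
Remainders in descending order: P2 0.9320, P7 0.7668, P4 0.7175, P8 0.3183, P6 0.1562, P1 0.1092.
The surplus seats go to P2, P7, P4.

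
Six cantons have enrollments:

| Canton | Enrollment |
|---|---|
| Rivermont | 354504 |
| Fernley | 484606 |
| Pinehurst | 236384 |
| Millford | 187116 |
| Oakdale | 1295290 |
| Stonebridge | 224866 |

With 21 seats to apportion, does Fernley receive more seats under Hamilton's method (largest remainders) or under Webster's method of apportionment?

Webster

Hamilton: Rivermont 3, Fernley 3, Pinehurst 2, Millford 1, Oakdale 10, Stonebridge 2.
Webster: Rivermont 3, Fernley 4, Pinehurst 2, Millford 1, Oakdale 9, Stonebridge 2.
Fernley gets 3 under Hamilton and 4 under Webster.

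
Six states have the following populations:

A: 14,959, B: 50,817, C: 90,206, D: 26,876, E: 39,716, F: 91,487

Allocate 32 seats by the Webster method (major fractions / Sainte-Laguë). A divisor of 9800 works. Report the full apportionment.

With modified divisor 9800: modified quotas A 1.526, B 5.185, C 9.205, D 2.742, E 4.053, F 9.335.
Rounding to the nearest integer: A 2, B 5, C 9, D 3, E 4, F 9 (total 32).

A: 2, B: 5, C: 9, D: 3, E: 4, F: 9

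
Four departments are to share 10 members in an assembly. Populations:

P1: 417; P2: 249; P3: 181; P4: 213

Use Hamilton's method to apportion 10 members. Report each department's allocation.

The standard divisor is 1060/10 = 106.
Standard quotas: P1 3.934, P2 2.349, P3 1.708, P4 2.009.
Lower quotas: P1 3, P2 2, P3 1, P4 2 (sum 8, leaving 2 seats).
Remainders in descending order: P1 0.934, P3 0.708, P2 0.349, P4 0.009.
The surplus seats go to P1, P3.

P1 4, P2 2, P3 2, P4 2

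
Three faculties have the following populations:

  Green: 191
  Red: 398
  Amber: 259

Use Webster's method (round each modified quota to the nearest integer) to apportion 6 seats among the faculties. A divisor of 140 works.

With modified divisor 140: modified quotas Green 1.364, Red 2.843, Amber 1.850.
Rounding to the nearest integer: Green 1, Red 3, Amber 2 (total 6).

Green: 1, Red: 3, Amber: 2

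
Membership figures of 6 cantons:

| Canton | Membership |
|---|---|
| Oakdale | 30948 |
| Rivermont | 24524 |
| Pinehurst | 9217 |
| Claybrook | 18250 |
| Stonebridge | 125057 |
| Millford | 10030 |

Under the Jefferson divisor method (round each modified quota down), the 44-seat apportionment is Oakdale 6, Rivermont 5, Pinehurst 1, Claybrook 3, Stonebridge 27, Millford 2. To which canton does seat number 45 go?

Pinehurst

Priority for the next seat is population ÷ (current seats + 1).
Priorities: Oakdale 4421.143, Rivermont 4087.333, Pinehurst 4608.500, Claybrook 4562.500, Stonebridge 4466.321, Millford 3343.333.
Highest priority: Pinehurst.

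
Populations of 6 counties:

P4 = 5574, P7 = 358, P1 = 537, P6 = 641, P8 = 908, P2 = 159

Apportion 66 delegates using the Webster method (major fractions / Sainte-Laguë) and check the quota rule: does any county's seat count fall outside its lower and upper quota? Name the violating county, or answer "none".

P4

Standard quotas: P4 44.990, P7 2.890, P1 4.334, P6 5.174, P8 7.329, P2 1.283.
Webster allocation: P4 46, P7 3, P1 4, P6 5, P8 7, P2 1.
P4 has quota 44.990 (lower 44, upper 45) but receives 46 — outside the quota interval.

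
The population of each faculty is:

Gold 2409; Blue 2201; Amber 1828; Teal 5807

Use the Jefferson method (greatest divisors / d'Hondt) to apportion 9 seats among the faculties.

Standard divisor 12245/9 ≈ 1360.556; standard quotas: Gold 1.771, Blue 1.618, Amber 1.344, Teal 4.268.
Rounding down gives 1, 1, 1, 4 = 7 seats, so the divisor must be adjusted.
With modified divisor 1130: modified quotas Gold 2.132, Blue 1.948, Amber 1.618, Teal 5.139.
Rounding down: Gold 2, Blue 1, Amber 1, Teal 5 (total 9).

Gold=2, Blue=1, Amber=1, Teal=5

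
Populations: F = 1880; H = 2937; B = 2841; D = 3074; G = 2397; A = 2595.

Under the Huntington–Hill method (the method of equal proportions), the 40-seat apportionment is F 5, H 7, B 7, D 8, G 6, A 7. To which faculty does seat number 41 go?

Priority for the next seat is population ÷ (√(s·(s+1))).
Priorities: F 343.239, H 392.473, B 379.645, D 362.274, G 369.865, A 346.771.
Highest priority: H.

H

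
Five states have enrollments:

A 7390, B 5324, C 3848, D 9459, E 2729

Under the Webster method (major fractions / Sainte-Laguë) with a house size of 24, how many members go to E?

Standard divisor 28750/24 ≈ 1197.917; standard quotas: A 6.169, B 4.444, C 3.212, D 7.896, E 2.278.
Rounding to the nearest integer gives 6, 4, 3, 8, 2 = 23 seats, so the divisor must be adjusted.
With modified divisor 1160: modified quotas A 6.371, B 4.590, C 3.317, D 8.154, E 2.353.
Rounding to the nearest integer: A 6, B 5, C 3, D 8, E 2 (total 24).
E receives 2.

2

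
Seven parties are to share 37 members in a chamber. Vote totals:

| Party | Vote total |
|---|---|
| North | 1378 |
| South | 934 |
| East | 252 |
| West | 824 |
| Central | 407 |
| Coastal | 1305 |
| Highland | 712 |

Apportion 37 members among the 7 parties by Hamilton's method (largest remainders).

The standard divisor is 5812/37 ≈ 157.081.
Standard quotas: North 8.773, South 5.946, East 1.604, West 5.246, Central 2.591, Coastal 8.308, Highland 4.533.
Lower quotas: North 8, South 5, East 1, West 5, Central 2, Coastal 8, Highland 4 (sum 33, leaving 4 seats).
Remainders in descending order: South 0.946, North 0.773, East 0.604, Central 0.591, Highland 0.533, Coastal 0.308, West 0.246.
The surplus seats go to South, North, East, Central.

North 9; South 6; East 2; West 5; Central 3; Coastal 8; Highland 4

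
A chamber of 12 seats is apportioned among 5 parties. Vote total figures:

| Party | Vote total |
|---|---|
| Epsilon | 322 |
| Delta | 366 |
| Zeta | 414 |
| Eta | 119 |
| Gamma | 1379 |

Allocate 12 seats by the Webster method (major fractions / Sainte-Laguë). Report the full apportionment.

Standard divisor 2600/12 ≈ 216.667; standard quotas: Epsilon 1.486, Delta 1.689, Zeta 1.911, Eta 0.549, Gamma 6.365.
Rounding to the nearest integer gives Epsilon 1, Delta 2, Zeta 2, Eta 1, Gamma 6 — total 12, matching the house size, so no adjustment is needed.

Epsilon 1, Delta 2, Zeta 2, Eta 1, Gamma 6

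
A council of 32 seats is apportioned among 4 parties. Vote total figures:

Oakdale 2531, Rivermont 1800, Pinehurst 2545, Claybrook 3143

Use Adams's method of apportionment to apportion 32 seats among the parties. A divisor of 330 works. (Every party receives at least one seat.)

With modified divisor 330: modified quotas Oakdale 7.670, Rivermont 5.455, Pinehurst 7.712, Claybrook 9.524.
Rounding up: Oakdale 8, Rivermont 6, Pinehurst 8, Claybrook 10 (total 32).

Oakdale: 8; Rivermont: 6; Pinehurst: 8; Claybrook: 10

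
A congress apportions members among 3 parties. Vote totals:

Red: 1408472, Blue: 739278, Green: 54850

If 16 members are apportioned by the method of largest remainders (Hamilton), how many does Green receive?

1

The standard divisor is 2202600/16 ≈ 137662.5.
Standard quotas: Red 10.2313, Blue 5.3702, Green 0.3984.
Lower quotas: Red 10, Blue 5, Green 0 (sum 15, leaving 1 seat).
Remainders in descending order: Green 0.3984, Blue 0.3702, Red 0.2313.
The surplus seat goes to Green.
Green receives 1.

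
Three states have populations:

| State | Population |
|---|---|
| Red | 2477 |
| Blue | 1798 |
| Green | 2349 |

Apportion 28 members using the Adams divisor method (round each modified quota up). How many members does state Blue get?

Standard divisor 6624/28 ≈ 236.571; standard quotas: Red 10.470, Blue 7.600, Green 9.929.
Rounding up gives 11, 8, 10 = 29 seats, so the divisor must be adjusted.
With modified divisor 250: modified quotas Red 9.908, Blue 7.192, Green 9.396.
Rounding up: Red 10, Blue 8, Green 10 (total 28).
Blue receives 8.

8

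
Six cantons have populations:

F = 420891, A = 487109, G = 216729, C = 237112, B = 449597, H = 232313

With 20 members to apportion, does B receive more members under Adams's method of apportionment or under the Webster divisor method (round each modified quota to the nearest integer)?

Webster

Adams: F 4, A 5, G 2, C 3, B 4, H 2.
Webster: F 4, A 5, G 2, C 2, B 5, H 2.
B gets 4 under Adams and 5 under Webster.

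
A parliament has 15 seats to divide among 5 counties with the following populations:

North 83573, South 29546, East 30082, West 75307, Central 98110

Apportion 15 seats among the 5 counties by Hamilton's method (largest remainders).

North 4; South 1; East 1; West 4; Central 5

Standard divisor: 316618 ÷ 15 ≈ 21107.867.
Standard quotas: North 3.9593, South 1.3998, East 1.4252, West 3.5677, Central 4.6480.
Lower quotas: North 3, South 1, East 1, West 3, Central 4 (sum 12, leaving 3 seats).
Remainders in descending order: North 0.9593, Central 0.6480, West 0.5677, East 0.4252, South 0.3998.
The surplus seats go to North, Central, West.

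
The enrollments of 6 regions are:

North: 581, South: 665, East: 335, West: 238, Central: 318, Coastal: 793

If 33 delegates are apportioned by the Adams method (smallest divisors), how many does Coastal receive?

9

Standard divisor 2930/33 ≈ 88.788; standard quotas: North 6.544, South 7.490, East 3.773, West 2.681, Central 3.582, Coastal 8.931.
Rounding up gives 7, 8, 4, 3, 4, 9 = 35 seats, so the divisor must be adjusted.
With modified divisor 98: modified quotas North 5.929, South 6.786, East 3.418, West 2.429, Central 3.245, Coastal 8.092.
Rounding up: North 6, South 7, East 4, West 3, Central 4, Coastal 9 (total 33).
Coastal receives 9.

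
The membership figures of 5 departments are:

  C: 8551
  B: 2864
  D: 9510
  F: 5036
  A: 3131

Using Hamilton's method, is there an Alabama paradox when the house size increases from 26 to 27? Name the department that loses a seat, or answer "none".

At 26 seats: C 8, B 3, D 8, F 4, A 3.
At 27 seats: C 8, B 2, D 9, F 5, A 3.
B drops from 3 to 2.

B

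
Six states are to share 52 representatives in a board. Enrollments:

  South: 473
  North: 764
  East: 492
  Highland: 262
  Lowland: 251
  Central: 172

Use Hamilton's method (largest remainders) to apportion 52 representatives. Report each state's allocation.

The standard divisor is 2414/52 ≈ 46.423.
Standard quotas: South 10.189, North 16.457, East 10.598, Highland 5.644, Lowland 5.407, Central 3.705.
Lower quotas: South 10, North 16, East 10, Highland 5, Lowland 5, Central 3 (sum 49, leaving 3 seats).
Remainders in descending order: Central 0.705, Highland 0.644, East 0.598, North 0.457, Lowland 0.407, South 0.189.
The surplus seats go to Central, Highland, East.

South 10; North 16; East 11; Highland 6; Lowland 5; Central 4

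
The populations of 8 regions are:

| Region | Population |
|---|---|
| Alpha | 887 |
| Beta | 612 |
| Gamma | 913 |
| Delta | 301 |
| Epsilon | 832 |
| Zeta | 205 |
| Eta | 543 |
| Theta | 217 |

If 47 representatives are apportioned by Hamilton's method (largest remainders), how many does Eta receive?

The standard divisor is 4510/47 ≈ 95.957.
Standard quotas: Alpha 9.244, Beta 6.378, Gamma 9.515, Delta 3.137, Epsilon 8.671, Zeta 2.136, Eta 5.659, Theta 2.261.
Lower quotas: Alpha 9, Beta 6, Gamma 9, Delta 3, Epsilon 8, Zeta 2, Eta 5, Theta 2 (sum 44, leaving 3 seats).
Remainders in descending order: Epsilon 0.671, Eta 0.659, Gamma 0.515, Beta 0.378, Theta 0.261, Alpha 0.244, Delta 0.137, Zeta 0.136.
Largest remainders: Epsilon, Eta, Gamma receive the extra seats.
Eta receives 6.

6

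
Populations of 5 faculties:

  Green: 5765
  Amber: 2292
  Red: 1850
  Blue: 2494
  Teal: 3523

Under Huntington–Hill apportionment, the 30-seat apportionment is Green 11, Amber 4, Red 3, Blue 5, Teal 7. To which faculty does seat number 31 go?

Priority for the next seat is population ÷ (√(s·(s+1))).
Priorities: Green 501.779, Amber 512.507, Red 534.049, Blue 455.340, Teal 470.781.
Highest priority: Red.

Red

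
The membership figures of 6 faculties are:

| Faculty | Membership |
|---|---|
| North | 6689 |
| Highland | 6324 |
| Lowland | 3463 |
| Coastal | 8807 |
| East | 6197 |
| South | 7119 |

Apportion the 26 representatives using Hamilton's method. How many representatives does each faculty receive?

North: 5, Highland: 4, Lowland: 2, Coastal: 6, East: 4, South: 5

The standard divisor is 38599/26 ≈ 1484.577.
Standard quotas: North 4.5057, Highland 4.2598, Lowland 2.3327, Coastal 5.9323, East 4.1743, South 4.7953.
Lower quotas: North 4, Highland 4, Lowland 2, Coastal 5, East 4, South 4 (sum 23, leaving 3 seats).
Remainders in descending order: Coastal 0.9323, South 0.7953, North 0.5057, Lowland 0.3327, Highland 0.2598, East 0.1743.
Largest remainders: Coastal, South, North receive the extra seats.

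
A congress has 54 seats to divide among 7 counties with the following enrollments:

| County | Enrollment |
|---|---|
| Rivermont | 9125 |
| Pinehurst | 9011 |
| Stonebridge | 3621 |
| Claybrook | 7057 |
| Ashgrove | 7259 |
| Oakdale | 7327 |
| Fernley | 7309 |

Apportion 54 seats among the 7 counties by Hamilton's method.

Rivermont=10; Pinehurst=9; Stonebridge=4; Claybrook=7; Ashgrove=8; Oakdale=8; Fernley=8

Standard divisor: 50709 ÷ 54 ≈ 939.056.
Standard quotas: Rivermont 9.7172, Pinehurst 9.5958, Stonebridge 3.8560, Claybrook 7.5150, Ashgrove 7.7301, Oakdale 7.8025, Fernley 7.7834.
Lower quotas: Rivermont 9, Pinehurst 9, Stonebridge 3, Claybrook 7, Ashgrove 7, Oakdale 7, Fernley 7 (sum 49, leaving 5 seats).
Remainders in descending order: Stonebridge 0.8560, Oakdale 0.8025, Fernley 0.7834, Ashgrove 0.7301, Rivermont 0.7172, Pinehurst 0.5958, Claybrook 0.5150.
The surplus seats go to Stonebridge, Oakdale, Fernley, Ashgrove, Rivermont.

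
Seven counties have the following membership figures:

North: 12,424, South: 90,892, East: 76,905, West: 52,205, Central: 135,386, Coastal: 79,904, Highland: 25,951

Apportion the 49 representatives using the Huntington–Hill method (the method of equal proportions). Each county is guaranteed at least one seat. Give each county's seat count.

With divisor 9556: modified quotas North 1.300, South 9.512, East 8.048, West 5.463, Central 14.168, Coastal 8.362, Highland 2.716.
Geometric-mean thresholds: North √(1·2)=1.414, South √(9·10)=9.487, East √(8·9)=8.485, West √(5·6)=5.477, Central √(14·15)=14.491, Coastal √(8·9)=8.485, Highland √(2·3)=2.449.
Each quota rounded against its threshold gives North 1, South 10, East 8, West 5, Central 14, Coastal 8, Highland 3 (total 49).

North 1, South 10, East 8, West 5, Central 14, Coastal 8, Highland 3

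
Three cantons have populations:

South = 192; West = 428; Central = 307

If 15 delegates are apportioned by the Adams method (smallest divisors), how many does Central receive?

Standard divisor 927/15 ≈ 61.8; standard quotas: South 3.107, West 6.926, Central 4.968.
Rounding up gives 4, 7, 5 = 16 seats, so the divisor must be adjusted.
With modified divisor 70: modified quotas South 2.743, West 6.114, Central 4.386.
Rounding up: South 3, West 7, Central 5 (total 15).
Central receives 5.

5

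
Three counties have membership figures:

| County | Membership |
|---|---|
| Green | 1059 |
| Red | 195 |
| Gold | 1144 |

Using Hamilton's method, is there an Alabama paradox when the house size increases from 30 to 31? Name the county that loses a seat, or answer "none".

Red

At 30 seats: Green 13, Red 3, Gold 14.
At 31 seats: Green 14, Red 2, Gold 15.
Red drops from 3 to 2.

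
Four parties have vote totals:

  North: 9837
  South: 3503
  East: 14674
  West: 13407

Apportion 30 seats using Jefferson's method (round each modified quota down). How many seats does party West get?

Standard divisor 41421/30 ≈ 1380.7; standard quotas: North 7.125, South 2.537, East 10.628, West 9.710.
Rounding down gives 7, 2, 10, 9 = 28 seats, so the divisor must be adjusted.
With modified divisor 1300: modified quotas North 7.567, South 2.695, East 11.288, West 10.313.
Rounding down: North 7, South 2, East 11, West 10 (total 30).
West receives 10.

10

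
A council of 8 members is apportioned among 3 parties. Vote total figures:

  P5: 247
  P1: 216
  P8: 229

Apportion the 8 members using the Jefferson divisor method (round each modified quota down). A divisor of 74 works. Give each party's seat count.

P5 3, P1 2, P8 3

With modified divisor 74: modified quotas P5 3.338, P1 2.919, P8 3.095.
Rounding down: P5 3, P1 2, P8 3 (total 8).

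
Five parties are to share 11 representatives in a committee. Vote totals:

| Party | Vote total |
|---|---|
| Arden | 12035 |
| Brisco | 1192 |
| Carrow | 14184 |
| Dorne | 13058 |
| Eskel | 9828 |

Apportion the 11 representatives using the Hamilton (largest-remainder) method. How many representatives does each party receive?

The standard divisor is 50297/11 ≈ 4572.455.
Standard quotas: Arden 2.6321, Brisco 0.2607, Carrow 3.1021, Dorne 2.8558, Eskel 2.1494.
Lower quotas: Arden 2, Brisco 0, Carrow 3, Dorne 2, Eskel 2 (sum 9, leaving 2 seats).
Remainders in descending order: Dorne 0.8558, Arden 0.6321, Brisco 0.2607, Eskel 0.1494, Carrow 0.1021.
Largest remainders: Dorne, Arden receive the extra seats.

Arden 3, Brisco 0, Carrow 3, Dorne 3, Eskel 2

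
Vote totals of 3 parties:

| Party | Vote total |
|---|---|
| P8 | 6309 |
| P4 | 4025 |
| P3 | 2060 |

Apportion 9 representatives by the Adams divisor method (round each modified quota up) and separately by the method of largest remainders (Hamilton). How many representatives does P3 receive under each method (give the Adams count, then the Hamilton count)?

2 and 1

Adams: P8 4, P4 3, P3 2.
Hamilton: P8 5, P4 3, P3 1.
P3 gets 2 under Adams and 1 under Hamilton.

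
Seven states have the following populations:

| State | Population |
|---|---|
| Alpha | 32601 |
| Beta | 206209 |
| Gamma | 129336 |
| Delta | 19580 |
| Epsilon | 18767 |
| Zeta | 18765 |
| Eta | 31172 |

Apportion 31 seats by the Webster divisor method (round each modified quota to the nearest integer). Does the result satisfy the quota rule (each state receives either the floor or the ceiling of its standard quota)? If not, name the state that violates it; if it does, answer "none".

none

Standard quotas: Alpha 2.214, Beta 14.005, Gamma 8.784, Delta 1.330, Epsilon 1.275, Zeta 1.274, Eta 2.117.
Webster allocation: Alpha 2, Beta 15, Gamma 9, Delta 1, Epsilon 1, Zeta 1, Eta 2.
Every allocation lies between the lower and upper quota.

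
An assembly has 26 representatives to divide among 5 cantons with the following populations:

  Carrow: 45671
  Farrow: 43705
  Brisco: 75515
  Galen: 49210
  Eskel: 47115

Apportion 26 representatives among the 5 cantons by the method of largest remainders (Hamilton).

Standard divisor: 261216 ÷ 26 ≈ 10046.769.
Standard quotas: Carrow 4.5458, Farrow 4.3502, Brisco 7.5163, Galen 4.8981, Eskel 4.6896.
Lower quotas: Carrow 4, Farrow 4, Brisco 7, Galen 4, Eskel 4 (sum 23, leaving 3 seats).
Remainders in descending order: Galen 0.8981, Eskel 0.6896, Carrow 0.5458, Brisco 0.5163, Farrow 0.3502.
Largest remainders: Galen, Eskel, Carrow receive the extra seats.

Carrow 5; Farrow 4; Brisco 7; Galen 5; Eskel 5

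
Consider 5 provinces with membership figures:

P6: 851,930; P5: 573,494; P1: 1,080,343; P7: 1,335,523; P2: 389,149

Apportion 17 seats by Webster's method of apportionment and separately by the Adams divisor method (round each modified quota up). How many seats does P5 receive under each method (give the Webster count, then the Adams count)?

2 and 3

Webster: P6 4, P5 2, P1 4, P7 5, P2 2.
Adams: P6 3, P5 3, P1 4, P7 5, P2 2.
P5 gets 2 under Webster and 3 under Adams.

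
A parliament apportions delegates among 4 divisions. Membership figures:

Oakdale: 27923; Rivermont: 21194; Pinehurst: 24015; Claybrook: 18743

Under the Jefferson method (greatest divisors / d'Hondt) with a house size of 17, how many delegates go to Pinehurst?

5

Standard divisor 91875/17 ≈ 5404.412; standard quotas: Oakdale 5.167, Rivermont 3.922, Pinehurst 4.444, Claybrook 3.468.
Rounding down gives 5, 3, 4, 3 = 15 seats, so the divisor must be adjusted.
With modified divisor 4740: modified quotas Oakdale 5.891, Rivermont 4.471, Pinehurst 5.066, Claybrook 3.954.
Rounding down: Oakdale 5, Rivermont 4, Pinehurst 5, Claybrook 3 (total 17).
Pinehurst receives 5.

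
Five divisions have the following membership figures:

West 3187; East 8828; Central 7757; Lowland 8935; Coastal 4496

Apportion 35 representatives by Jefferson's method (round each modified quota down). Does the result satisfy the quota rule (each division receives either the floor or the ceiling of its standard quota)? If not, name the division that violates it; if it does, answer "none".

none

Standard quotas: West 3.359, East 9.306, Central 8.177, Lowland 9.419, Coastal 4.739.
Jefferson allocation: West 3, East 9, Central 8, Lowland 10, Coastal 5.
Every allocation lies between the lower and upper quota.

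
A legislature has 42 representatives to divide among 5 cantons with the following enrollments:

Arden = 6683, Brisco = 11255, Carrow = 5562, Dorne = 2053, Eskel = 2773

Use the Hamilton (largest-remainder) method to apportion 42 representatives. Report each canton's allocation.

The standard divisor is 28326/42 ≈ 674.429.
Standard quotas: Arden 9.9091, Brisco 16.6882, Carrow 8.2470, Dorne 3.0441, Eskel 4.1116.
Lower quotas: Arden 9, Brisco 16, Carrow 8, Dorne 3, Eskel 4 (sum 40, leaving 2 seats).
Remainders in descending order: Arden 0.9091, Brisco 0.6882, Carrow 0.2470, Eskel 0.1116, Dorne 0.0441.
The surplus seats go to Arden, Brisco.

Arden 10, Brisco 17, Carrow 8, Dorne 3, Eskel 4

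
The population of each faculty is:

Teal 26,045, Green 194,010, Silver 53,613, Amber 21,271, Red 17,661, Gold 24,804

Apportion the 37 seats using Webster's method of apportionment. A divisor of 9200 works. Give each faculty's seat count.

With modified divisor 9200: modified quotas Teal 2.831, Green 21.088, Silver 5.827, Amber 2.312, Red 1.920, Gold 2.696.
Rounding to the nearest integer: Teal 3, Green 21, Silver 6, Amber 2, Red 2, Gold 3 (total 37).

Teal 3, Green 21, Silver 6, Amber 2, Red 2, Gold 3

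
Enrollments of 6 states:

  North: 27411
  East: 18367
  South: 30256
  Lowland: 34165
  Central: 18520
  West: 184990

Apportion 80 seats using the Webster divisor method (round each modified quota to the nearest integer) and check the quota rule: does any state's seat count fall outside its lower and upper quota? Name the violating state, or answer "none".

Standard quotas: North 6.990, East 4.684, South 7.716, Lowland 8.713, Central 4.723, West 47.175.
Webster allocation: North 7, East 5, South 8, Lowland 9, Central 5, West 46.
West has quota 47.175 (lower 47, upper 48) but receives 46 — outside the quota interval.

West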